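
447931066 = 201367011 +246564055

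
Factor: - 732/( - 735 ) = 2^2*5^ ( - 1 )*7^( -2)*61^1 = 244/245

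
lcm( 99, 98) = 9702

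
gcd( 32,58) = 2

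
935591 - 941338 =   -  5747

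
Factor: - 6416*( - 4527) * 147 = 2^4* 3^3*7^2*401^1*503^1 = 4269649104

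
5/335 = 1/67 = 0.01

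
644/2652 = 161/663=0.24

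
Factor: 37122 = 2^1*3^1*23^1*269^1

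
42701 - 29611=13090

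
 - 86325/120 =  - 720 + 5/8  =  - 719.38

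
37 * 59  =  2183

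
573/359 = 573/359 = 1.60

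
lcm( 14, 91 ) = 182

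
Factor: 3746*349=1307354  =  2^1 * 349^1*1873^1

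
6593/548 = 12  +  17/548 = 12.03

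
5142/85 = 60+ 42/85 = 60.49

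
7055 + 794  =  7849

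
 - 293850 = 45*(-6530 )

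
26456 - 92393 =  - 65937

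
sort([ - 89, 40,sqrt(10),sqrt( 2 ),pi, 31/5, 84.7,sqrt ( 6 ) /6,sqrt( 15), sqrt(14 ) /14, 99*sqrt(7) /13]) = [ - 89,sqrt (14)/14, sqrt( 6) /6, sqrt( 2), pi,sqrt( 10 ),sqrt( 15), 31/5, 99*sqrt(7 ) /13,40, 84.7 ] 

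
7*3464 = 24248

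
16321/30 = 16321/30 = 544.03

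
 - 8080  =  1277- 9357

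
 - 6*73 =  - 438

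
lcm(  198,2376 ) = 2376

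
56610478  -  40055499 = 16554979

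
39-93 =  - 54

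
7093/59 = 120 + 13/59 = 120.22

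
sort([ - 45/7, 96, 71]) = [ - 45/7,71,96 ] 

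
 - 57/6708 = -1 + 2217/2236 = -0.01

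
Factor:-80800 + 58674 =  - 22126 =-2^1*13^1*23^1* 37^1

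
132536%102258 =30278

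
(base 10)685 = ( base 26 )109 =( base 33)KP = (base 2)1010101101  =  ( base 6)3101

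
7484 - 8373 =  - 889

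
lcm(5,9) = 45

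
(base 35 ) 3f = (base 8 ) 170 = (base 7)231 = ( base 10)120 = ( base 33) 3L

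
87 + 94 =181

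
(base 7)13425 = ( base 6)24513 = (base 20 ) 925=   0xe3d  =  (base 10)3645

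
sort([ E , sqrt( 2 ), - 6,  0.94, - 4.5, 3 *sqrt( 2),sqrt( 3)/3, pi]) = [-6, - 4.5,sqrt( 3 ) /3, 0.94, sqrt( 2),E,pi,3*sqrt( 2 ) ] 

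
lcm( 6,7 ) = 42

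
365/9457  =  365/9457 = 0.04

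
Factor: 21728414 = 2^1*17^1  *  71^1 * 9001^1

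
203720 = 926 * 220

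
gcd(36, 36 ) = 36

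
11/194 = 11/194 = 0.06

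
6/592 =3/296 = 0.01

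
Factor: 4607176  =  2^3*7^3*23^1*  73^1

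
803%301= 201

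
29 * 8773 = 254417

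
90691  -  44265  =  46426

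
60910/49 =1243 + 3/49 =1243.06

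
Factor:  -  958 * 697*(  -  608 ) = 405977408 = 2^6*17^1*19^1*41^1*479^1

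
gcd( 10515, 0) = 10515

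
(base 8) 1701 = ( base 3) 1022121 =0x3c1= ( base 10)961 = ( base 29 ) 144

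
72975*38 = 2773050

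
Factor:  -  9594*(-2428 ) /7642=11647116/3821 = 2^2 * 3^2*13^1*41^1*607^1*3821^( - 1)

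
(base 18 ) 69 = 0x75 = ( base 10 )117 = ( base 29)41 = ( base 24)4l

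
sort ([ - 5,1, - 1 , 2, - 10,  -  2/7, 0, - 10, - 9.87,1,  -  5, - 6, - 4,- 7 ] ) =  [- 10, - 10,-9.87 , - 7  ,- 6 , - 5,-5, - 4,  -  1, - 2/7,0, 1,1,2 ] 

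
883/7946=883/7946 =0.11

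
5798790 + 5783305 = 11582095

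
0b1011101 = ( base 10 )93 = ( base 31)30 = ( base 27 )3c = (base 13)72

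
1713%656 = 401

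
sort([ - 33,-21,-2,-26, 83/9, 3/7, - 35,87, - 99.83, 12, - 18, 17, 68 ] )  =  [-99.83,-35, -33, - 26,-21,-18,  -  2, 3/7,  83/9, 12 , 17, 68, 87 ] 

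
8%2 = 0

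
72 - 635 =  - 563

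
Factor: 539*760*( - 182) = -74554480 = -2^4*5^1*7^3*11^1*13^1 * 19^1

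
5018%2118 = 782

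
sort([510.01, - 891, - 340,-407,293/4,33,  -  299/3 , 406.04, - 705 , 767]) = [ - 891, - 705, - 407,-340, - 299/3, 33, 293/4, 406.04, 510.01,767]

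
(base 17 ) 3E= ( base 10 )65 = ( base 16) 41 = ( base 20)35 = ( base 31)23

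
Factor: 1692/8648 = 9/46 =2^( - 1) * 3^2*23^( - 1) 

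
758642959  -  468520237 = 290122722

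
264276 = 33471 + 230805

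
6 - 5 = 1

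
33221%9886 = 3563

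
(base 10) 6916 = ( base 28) 8n0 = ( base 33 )6BJ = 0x1b04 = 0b1101100000100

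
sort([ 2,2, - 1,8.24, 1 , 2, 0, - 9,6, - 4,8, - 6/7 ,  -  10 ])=[ - 10, - 9,  -  4, - 1,- 6/7,0, 1,2,2,2, 6, 8, 8.24 ] 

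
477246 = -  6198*( - 77)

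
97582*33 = 3220206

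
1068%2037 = 1068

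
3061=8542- 5481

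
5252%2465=322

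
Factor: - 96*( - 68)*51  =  2^7*3^2*17^2 = 332928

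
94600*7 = 662200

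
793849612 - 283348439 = 510501173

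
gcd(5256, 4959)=9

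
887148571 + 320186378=1207334949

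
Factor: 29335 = 5^1*5867^1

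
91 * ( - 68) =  - 6188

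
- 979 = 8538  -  9517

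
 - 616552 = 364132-980684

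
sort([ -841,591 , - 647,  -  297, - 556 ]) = [-841,-647, - 556, - 297, 591]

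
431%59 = 18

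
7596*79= 600084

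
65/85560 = 13/17112 = 0.00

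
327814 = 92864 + 234950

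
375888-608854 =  - 232966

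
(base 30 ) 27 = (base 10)67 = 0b1000011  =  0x43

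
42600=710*60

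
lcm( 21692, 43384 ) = 43384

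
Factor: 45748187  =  59^1 * 775393^1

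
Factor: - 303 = -3^1*101^1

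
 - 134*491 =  - 65794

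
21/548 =21/548=0.04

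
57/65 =57/65 = 0.88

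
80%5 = 0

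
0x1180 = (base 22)95E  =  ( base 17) f89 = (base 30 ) 4TA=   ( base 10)4480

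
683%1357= 683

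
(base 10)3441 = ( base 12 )1BA9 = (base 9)4643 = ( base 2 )110101110001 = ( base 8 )6561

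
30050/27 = 30050/27 = 1112.96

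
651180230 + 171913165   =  823093395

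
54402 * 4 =217608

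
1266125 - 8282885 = -7016760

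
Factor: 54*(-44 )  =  -2^3*3^3*11^1 = -2376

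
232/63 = 3  +  43/63= 3.68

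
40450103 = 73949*547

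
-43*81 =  - 3483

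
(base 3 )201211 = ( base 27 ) JM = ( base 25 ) la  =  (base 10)535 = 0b1000010111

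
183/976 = 3/16 = 0.19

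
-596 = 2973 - 3569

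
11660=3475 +8185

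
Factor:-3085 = -5^1*617^1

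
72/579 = 24/193 = 0.12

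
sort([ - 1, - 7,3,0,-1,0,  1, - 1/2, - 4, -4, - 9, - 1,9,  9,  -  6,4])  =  [-9, -7 , - 6, - 4, - 4, -1, -1, - 1,-1/2,  0,  0,1 , 3, 4,9, 9 ]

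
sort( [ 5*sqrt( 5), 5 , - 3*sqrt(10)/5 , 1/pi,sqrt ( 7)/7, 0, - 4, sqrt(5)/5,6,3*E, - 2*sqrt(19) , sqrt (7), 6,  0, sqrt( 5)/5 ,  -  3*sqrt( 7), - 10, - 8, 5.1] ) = [ - 10, - 2*sqrt(19), - 8, - 3*sqrt( 7), - 4 , - 3*sqrt(10)/5, 0 , 0, 1/pi,sqrt( 7)/7, sqrt(5)/5,  sqrt(5)/5, sqrt(7), 5, 5.1, 6, 6, 3* E, 5*sqrt(5)] 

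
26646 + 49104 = 75750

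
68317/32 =2134 + 29/32 = 2134.91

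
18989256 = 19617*968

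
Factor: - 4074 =  -  2^1*3^1*7^1*97^1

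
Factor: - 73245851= - 7^1 * 29^1 * 360817^1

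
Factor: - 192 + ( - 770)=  - 962 = - 2^1 * 13^1*37^1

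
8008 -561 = 7447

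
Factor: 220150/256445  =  370/431 = 2^1*5^1*37^1*431^( - 1)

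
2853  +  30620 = 33473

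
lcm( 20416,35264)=387904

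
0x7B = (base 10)123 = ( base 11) 102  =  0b1111011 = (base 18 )6F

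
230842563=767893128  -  537050565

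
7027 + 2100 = 9127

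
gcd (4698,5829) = 87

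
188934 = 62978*3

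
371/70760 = 371/70760=0.01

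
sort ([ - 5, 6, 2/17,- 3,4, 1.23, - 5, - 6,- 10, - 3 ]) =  [ - 10,-6, - 5, - 5, - 3, - 3,2/17, 1.23,4,6 ] 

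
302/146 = 2 + 5/73 = 2.07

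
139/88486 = 139/88486 = 0.00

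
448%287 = 161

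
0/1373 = 0  =  0.00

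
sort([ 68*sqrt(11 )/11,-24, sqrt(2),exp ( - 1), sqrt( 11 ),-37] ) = [ - 37,-24, exp (-1),sqrt(2 ), sqrt( 11 ), 68*sqrt( 11) /11 ] 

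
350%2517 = 350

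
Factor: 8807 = 8807^1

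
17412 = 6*2902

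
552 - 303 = 249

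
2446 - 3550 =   -  1104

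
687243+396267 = 1083510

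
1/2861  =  1/2861=0.00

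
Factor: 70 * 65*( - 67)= - 304850 = - 2^1*5^2*7^1  *  13^1*67^1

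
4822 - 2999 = 1823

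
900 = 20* 45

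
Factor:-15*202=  - 3030  =  -2^1*3^1*5^1*101^1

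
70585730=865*81602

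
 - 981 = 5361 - 6342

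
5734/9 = 637 + 1/9=   637.11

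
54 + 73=127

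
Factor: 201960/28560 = 2^( - 1 )*3^2*7^( - 1)*11^1=99/14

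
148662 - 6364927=-6216265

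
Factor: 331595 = 5^1*11^1 * 6029^1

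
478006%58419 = 10654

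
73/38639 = 73/38639 = 0.00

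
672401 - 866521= - 194120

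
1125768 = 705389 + 420379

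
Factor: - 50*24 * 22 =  - 2^5*3^1*5^2*11^1 = - 26400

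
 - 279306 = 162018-441324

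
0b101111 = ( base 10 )47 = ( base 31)1g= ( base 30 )1h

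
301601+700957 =1002558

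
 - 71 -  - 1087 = 1016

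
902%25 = 2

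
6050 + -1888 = 4162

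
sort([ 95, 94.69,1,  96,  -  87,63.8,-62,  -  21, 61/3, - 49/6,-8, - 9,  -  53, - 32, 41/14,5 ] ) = [ - 87,-62 , - 53, -32, - 21,  -  9,- 49/6, - 8,1,41/14, 5,61/3,63.8,94.69  ,  95, 96 ]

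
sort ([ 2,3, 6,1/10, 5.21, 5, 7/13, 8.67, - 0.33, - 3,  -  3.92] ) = [- 3.92,-3,  -  0.33, 1/10, 7/13, 2, 3, 5,  5.21, 6,  8.67]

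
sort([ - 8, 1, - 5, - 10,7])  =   [ - 10 , - 8, - 5, 1, 7]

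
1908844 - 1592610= 316234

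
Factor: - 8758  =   - 2^1*29^1*151^1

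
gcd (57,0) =57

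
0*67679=0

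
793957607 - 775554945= 18402662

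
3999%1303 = 90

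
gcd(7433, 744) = 1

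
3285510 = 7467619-4182109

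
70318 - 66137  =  4181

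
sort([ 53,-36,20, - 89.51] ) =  [ - 89.51 , - 36, 20,  53] 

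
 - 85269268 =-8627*9884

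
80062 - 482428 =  - 402366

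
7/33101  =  7/33101 = 0.00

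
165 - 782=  - 617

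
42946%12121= 6583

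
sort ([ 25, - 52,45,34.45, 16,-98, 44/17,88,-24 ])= [ - 98,-52,-24, 44/17, 16, 25, 34.45, 45,  88]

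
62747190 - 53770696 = 8976494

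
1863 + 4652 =6515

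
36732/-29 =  - 1267 + 11/29 =- 1266.62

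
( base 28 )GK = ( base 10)468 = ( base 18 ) 180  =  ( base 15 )213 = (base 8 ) 724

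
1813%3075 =1813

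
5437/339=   5437/339 = 16.04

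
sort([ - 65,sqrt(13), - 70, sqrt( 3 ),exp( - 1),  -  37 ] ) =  [ - 70, - 65, - 37, exp(-1), sqrt (3), sqrt(13 )]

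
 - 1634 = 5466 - 7100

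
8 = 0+8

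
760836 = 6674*114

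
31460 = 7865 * 4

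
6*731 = 4386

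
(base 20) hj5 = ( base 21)g63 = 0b1110000010001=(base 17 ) 17EB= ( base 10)7185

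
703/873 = 703/873 = 0.81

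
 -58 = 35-93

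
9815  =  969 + 8846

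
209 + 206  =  415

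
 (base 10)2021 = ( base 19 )5b7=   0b11111100101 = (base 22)43j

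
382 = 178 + 204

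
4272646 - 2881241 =1391405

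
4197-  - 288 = 4485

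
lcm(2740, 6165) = 24660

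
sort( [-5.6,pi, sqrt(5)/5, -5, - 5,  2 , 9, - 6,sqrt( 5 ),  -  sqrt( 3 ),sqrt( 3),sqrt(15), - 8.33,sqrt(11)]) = [ - 8.33, - 6,-5.6, - 5, - 5,-sqrt (3),sqrt( 5)/5,sqrt( 3 ),2, sqrt(5 ),pi,sqrt (11 ),sqrt(15),9 ]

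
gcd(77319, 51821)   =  11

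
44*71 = 3124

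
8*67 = 536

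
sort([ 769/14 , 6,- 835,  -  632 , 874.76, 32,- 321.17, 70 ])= [ - 835,-632, - 321.17,6, 32,769/14, 70, 874.76]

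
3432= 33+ 3399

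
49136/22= 24568/11 = 2233.45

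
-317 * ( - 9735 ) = 3085995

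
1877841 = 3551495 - 1673654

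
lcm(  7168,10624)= 594944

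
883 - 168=715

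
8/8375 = 8/8375= 0.00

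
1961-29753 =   -  27792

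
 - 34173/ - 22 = 34173/22 = 1553.32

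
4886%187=24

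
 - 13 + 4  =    -  9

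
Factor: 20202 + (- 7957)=12245 = 5^1*31^1*  79^1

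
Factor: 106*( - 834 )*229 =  - 2^2*3^1*53^1*139^1*229^1 = - 20244516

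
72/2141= 72/2141  =  0.03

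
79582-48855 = 30727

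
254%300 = 254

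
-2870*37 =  - 106190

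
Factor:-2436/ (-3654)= 2^1*3^ ( - 1)  =  2/3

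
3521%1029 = 434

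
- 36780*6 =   -  220680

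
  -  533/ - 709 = 533/709 = 0.75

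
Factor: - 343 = - 7^3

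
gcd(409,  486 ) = 1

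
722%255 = 212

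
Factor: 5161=13^1*397^1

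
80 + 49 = 129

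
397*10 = 3970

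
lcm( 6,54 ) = 54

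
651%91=14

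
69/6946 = 3/302=0.01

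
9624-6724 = 2900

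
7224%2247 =483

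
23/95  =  23/95=0.24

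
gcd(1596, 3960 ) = 12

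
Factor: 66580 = 2^2*5^1*3329^1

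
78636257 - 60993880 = 17642377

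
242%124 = 118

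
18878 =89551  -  70673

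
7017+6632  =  13649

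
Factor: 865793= 17^1 *50929^1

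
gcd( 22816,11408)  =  11408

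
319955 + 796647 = 1116602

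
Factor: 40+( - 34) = 6  =  2^1* 3^1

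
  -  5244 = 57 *( - 92)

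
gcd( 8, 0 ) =8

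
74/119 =74/119= 0.62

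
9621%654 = 465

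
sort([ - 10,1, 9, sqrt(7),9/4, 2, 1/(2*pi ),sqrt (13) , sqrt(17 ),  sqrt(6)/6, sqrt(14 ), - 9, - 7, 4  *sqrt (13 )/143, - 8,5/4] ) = [-10,-9, - 8, - 7, 4*sqrt(13 )/143,1/( 2*pi),sqrt ( 6)/6, 1,5/4, 2  ,  9/4,sqrt ( 7),sqrt(13), sqrt(14), sqrt(17),9] 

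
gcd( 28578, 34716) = 66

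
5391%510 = 291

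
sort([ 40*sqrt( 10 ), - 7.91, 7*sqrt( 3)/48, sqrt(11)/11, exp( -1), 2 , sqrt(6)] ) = [-7.91,  7*sqrt(3 )/48, sqrt( 11 )/11 , exp( - 1 ), 2,sqrt( 6),40 * sqrt( 10 )] 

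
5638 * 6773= 38186174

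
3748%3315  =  433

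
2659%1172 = 315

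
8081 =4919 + 3162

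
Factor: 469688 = 2^3*58711^1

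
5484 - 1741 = 3743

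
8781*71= 623451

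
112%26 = 8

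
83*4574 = 379642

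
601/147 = 601/147 = 4.09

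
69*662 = 45678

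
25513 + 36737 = 62250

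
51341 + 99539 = 150880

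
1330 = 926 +404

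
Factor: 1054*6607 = 6963778=2^1*17^1*31^1*6607^1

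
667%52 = 43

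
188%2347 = 188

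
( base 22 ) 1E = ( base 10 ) 36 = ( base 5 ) 121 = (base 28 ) 18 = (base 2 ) 100100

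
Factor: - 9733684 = -2^2*2433421^1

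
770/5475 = 154/1095 = 0.14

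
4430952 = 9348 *474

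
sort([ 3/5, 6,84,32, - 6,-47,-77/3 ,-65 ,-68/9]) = [-65, - 47, - 77/3,-68/9, - 6, 3/5 , 6,32,84]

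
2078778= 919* 2262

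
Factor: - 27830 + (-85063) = -112893= - 3^1*11^2*311^1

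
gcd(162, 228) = 6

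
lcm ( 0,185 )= 0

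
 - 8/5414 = -1  +  2703/2707  =  - 0.00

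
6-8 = -2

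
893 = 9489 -8596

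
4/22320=1/5580 = 0.00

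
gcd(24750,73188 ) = 18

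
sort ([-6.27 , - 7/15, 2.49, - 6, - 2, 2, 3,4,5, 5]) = [ - 6.27,-6, - 2, -7/15, 2, 2.49, 3, 4, 5,5 ]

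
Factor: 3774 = 2^1*3^1* 17^1*37^1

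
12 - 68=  - 56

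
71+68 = 139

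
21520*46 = 989920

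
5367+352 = 5719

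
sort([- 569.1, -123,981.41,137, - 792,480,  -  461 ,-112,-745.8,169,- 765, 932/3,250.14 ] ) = [-792 ,  -  765, - 745.8,-569.1 , - 461, - 123,-112, 137, 169, 250.14,932/3, 480, 981.41] 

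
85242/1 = 85242 = 85242.00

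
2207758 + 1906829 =4114587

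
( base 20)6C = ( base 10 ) 132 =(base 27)4o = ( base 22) 60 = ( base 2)10000100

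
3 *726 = 2178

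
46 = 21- -25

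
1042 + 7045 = 8087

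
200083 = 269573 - 69490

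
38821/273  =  38821/273  =  142.20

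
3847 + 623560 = 627407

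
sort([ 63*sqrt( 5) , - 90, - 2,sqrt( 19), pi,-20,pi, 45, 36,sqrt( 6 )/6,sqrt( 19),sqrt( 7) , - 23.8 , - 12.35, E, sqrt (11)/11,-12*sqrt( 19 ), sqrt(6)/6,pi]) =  [ - 90, - 12*sqrt(19 ),  -  23.8,- 20 , - 12.35,- 2,sqrt( 11 )/11,sqrt(6)/6,sqrt(6)/6,sqrt( 7), E,pi,pi, pi, sqrt(19) , sqrt(19),36,45, 63*sqrt( 5)]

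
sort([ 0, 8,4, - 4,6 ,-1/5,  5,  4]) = [  -  4, -1/5, 0,  4, 4, 5,  6,8] 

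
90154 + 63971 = 154125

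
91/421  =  91/421  =  0.22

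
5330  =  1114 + 4216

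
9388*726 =6815688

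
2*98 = 196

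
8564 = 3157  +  5407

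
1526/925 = 1526/925 = 1.65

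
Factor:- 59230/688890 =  - 5923/68889 = - 3^(-1)*5923^1*22963^(-1 )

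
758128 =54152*14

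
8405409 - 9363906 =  - 958497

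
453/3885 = 151/1295=0.12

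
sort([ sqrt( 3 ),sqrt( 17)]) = [ sqrt( 3),sqrt( 17 )]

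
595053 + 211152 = 806205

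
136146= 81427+54719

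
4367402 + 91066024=95433426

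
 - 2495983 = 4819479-7315462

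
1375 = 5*275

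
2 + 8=10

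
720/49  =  720/49 =14.69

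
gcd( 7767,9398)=1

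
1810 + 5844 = 7654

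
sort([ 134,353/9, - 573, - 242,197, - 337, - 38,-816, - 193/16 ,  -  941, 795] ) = [ - 941,-816, - 573, - 337, - 242,  -  38 , - 193/16,353/9, 134,197, 795]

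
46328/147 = 315+ 23/147 = 315.16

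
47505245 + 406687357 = 454192602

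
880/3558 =440/1779  =  0.25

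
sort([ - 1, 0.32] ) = [ - 1, 0.32 ]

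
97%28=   13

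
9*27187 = 244683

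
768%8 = 0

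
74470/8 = 9308 + 3/4 = 9308.75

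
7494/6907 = 1 + 587/6907=1.08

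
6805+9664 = 16469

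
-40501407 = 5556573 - 46057980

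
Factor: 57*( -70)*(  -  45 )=179550 = 2^1*3^3*5^2*7^1*19^1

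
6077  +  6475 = 12552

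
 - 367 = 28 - 395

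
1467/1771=1467/1771 = 0.83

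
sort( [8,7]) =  [7,8 ] 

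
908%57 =53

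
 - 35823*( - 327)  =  11714121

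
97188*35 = 3401580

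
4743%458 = 163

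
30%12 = 6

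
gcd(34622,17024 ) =14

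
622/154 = 4 + 3/77  =  4.04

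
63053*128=8070784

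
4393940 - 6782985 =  - 2389045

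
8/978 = 4/489 =0.01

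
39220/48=9805/12=817.08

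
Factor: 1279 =1279^1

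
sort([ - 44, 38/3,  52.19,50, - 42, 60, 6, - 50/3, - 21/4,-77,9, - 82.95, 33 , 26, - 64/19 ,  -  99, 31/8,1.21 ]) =[ - 99, - 82.95, - 77, - 44, - 42,  -  50/3,  -  21/4,  -  64/19, 1.21, 31/8, 6,9,38/3, 26,33, 50, 52.19,60 ]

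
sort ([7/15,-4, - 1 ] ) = [ - 4, - 1,7/15 ] 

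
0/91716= 0=0.00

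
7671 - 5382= 2289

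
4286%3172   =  1114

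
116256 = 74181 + 42075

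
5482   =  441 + 5041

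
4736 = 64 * 74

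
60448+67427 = 127875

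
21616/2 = 10808 = 10808.00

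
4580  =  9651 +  - 5071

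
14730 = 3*4910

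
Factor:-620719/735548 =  - 2^( -2) *229^( - 1)*773^1 = -773/916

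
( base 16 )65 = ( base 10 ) 101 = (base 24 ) 45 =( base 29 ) 3e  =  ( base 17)5G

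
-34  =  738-772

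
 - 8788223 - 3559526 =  - 12347749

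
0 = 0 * 491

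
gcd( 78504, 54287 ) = 1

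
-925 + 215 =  - 710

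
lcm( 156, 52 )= 156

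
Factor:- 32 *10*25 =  -2^6*5^3=-8000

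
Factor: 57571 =57571^1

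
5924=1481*4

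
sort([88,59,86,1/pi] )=[ 1/pi, 59,86,88] 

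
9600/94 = 4800/47=102.13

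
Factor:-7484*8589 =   -  2^2*3^1*7^1 * 409^1*1871^1= - 64280076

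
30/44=15/22 = 0.68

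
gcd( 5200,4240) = 80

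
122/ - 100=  - 2  +  39/50  =  - 1.22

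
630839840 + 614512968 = 1245352808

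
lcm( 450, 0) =0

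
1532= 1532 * 1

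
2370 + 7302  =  9672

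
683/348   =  683/348=1.96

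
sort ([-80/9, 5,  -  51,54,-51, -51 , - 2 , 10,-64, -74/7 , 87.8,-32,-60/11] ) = [-64, - 51,-51, - 51, - 32, - 74/7, - 80/9, - 60/11, - 2, 5, 10, 54,87.8] 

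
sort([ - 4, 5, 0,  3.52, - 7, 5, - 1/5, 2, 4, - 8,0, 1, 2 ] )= [ -8,-7,- 4, - 1/5 , 0,0,  1,2,  2 , 3.52,4,5, 5 ] 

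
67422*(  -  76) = - 5124072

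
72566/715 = 5582/55 = 101.49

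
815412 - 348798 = 466614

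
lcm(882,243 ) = 23814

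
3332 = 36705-33373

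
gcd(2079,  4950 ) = 99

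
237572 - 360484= - 122912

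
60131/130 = 462 + 71/130 = 462.55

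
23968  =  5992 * 4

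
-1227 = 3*( - 409)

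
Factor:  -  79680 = -2^6*3^1*5^1*83^1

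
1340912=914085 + 426827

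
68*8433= 573444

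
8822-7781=1041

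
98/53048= 49/26524 = 0.00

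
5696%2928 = 2768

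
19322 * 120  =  2318640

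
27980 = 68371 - 40391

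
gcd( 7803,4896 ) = 153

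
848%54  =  38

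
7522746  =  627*11998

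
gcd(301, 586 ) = 1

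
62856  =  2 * 31428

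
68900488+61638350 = 130538838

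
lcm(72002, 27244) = 1008028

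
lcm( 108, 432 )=432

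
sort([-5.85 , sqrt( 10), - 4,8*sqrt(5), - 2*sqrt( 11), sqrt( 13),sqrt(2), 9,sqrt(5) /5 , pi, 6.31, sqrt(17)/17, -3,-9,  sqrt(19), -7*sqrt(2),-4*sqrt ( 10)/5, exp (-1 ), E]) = [ - 7 * sqrt(2), - 9,  -  2*sqrt(11),-5.85, - 4,-3, - 4*  sqrt (10)/5, sqrt( 17) /17 , exp( - 1), sqrt( 5) /5, sqrt(2), E,pi , sqrt(10 ),sqrt(13 ), sqrt(19 ),6.31,9,8*sqrt( 5 )]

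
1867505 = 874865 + 992640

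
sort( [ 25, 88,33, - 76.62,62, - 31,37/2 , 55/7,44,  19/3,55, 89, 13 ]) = [ - 76.62, - 31, 19/3,  55/7,13,37/2, 25,33,44,55,62 , 88,89]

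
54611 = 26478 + 28133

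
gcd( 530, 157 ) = 1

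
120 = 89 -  - 31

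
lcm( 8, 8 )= 8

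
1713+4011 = 5724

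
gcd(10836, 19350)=774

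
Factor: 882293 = 151^1*5843^1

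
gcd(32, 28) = 4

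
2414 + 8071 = 10485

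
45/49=45/49 = 0.92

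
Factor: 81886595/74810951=5^1*7^2 * 109^ ( -1)*334231^1*686339^( - 1 ) 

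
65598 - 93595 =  - 27997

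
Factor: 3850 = 2^1*5^2*7^1*11^1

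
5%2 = 1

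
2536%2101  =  435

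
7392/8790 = 1232/1465= 0.84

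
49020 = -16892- - 65912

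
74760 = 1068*70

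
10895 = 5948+4947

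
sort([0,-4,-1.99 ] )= [-4, - 1.99,0] 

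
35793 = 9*3977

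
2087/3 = 695 + 2/3 = 695.67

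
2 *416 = 832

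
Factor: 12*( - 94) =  - 2^3* 3^1*47^1  =  -  1128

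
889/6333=889/6333 = 0.14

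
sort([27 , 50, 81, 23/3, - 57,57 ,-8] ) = [ - 57, - 8,23/3,27,50, 57,81]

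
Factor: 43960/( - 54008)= -35/43= - 5^1*7^1* 43^( - 1) 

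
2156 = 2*1078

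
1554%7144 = 1554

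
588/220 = 2+37/55 = 2.67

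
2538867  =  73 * 34779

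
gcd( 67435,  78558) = 1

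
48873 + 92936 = 141809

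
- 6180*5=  - 30900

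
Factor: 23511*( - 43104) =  - 2^5*3^2 * 17^1*449^1 *461^1 = - 1013418144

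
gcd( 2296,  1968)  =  328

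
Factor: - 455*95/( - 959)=5^2*13^1* 19^1 *137^ ( - 1) = 6175/137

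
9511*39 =370929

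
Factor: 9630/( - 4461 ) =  - 2^1*3^1*5^1 * 107^1*1487^( - 1 ) = - 3210/1487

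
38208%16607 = 4994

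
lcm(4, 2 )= 4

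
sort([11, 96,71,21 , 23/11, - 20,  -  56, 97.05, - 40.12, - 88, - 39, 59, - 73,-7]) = [  -  88, - 73, - 56, - 40.12 ,- 39,  -  20, - 7, 23/11,11, 21, 59,  71, 96,97.05]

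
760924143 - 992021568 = -231097425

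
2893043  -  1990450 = 902593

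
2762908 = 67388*41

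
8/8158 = 4/4079 =0.00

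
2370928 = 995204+1375724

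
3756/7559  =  3756/7559 = 0.50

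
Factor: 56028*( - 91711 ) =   -  2^2*3^1*7^1*23^1*29^1*91711^1 = - 5138383908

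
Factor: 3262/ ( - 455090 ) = - 5^( - 1)* 7^1*17^ ( - 1 ) * 233^1*2677^( - 1)=-1631/227545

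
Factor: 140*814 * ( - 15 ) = - 2^3*3^1*5^2*7^1*11^1*37^1 = - 1709400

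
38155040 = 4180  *9128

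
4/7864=1/1966 = 0.00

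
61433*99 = 6081867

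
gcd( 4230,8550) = 90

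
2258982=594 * 3803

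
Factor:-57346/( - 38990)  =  5^( - 1)*7^(-1 )*53^1*541^1 * 557^(-1 ) = 28673/19495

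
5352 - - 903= 6255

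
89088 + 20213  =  109301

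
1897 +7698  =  9595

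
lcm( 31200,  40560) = 405600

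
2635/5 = 527= 527.00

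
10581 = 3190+7391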